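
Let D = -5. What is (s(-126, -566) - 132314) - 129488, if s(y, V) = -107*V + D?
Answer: -201245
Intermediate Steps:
s(y, V) = -5 - 107*V (s(y, V) = -107*V - 5 = -5 - 107*V)
(s(-126, -566) - 132314) - 129488 = ((-5 - 107*(-566)) - 132314) - 129488 = ((-5 + 60562) - 132314) - 129488 = (60557 - 132314) - 129488 = -71757 - 129488 = -201245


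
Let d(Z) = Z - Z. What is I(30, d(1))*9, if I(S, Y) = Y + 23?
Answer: 207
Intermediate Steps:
d(Z) = 0
I(S, Y) = 23 + Y
I(30, d(1))*9 = (23 + 0)*9 = 23*9 = 207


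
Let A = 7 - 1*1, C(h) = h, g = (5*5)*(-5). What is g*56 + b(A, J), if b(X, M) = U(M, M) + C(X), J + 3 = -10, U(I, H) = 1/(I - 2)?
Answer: -104911/15 ≈ -6994.1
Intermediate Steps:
g = -125 (g = 25*(-5) = -125)
U(I, H) = 1/(-2 + I)
J = -13 (J = -3 - 10 = -13)
A = 6 (A = 7 - 1 = 6)
b(X, M) = X + 1/(-2 + M) (b(X, M) = 1/(-2 + M) + X = X + 1/(-2 + M))
g*56 + b(A, J) = -125*56 + (1 + 6*(-2 - 13))/(-2 - 13) = -7000 + (1 + 6*(-15))/(-15) = -7000 - (1 - 90)/15 = -7000 - 1/15*(-89) = -7000 + 89/15 = -104911/15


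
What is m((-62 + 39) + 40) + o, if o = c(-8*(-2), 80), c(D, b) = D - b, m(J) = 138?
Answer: 74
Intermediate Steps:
o = -64 (o = -8*(-2) - 1*80 = 16 - 80 = -64)
m((-62 + 39) + 40) + o = 138 - 64 = 74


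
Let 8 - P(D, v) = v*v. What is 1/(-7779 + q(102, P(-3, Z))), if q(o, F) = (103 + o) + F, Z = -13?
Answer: -1/7735 ≈ -0.00012928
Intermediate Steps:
P(D, v) = 8 - v² (P(D, v) = 8 - v*v = 8 - v²)
q(o, F) = 103 + F + o
1/(-7779 + q(102, P(-3, Z))) = 1/(-7779 + (103 + (8 - 1*(-13)²) + 102)) = 1/(-7779 + (103 + (8 - 1*169) + 102)) = 1/(-7779 + (103 + (8 - 169) + 102)) = 1/(-7779 + (103 - 161 + 102)) = 1/(-7779 + 44) = 1/(-7735) = -1/7735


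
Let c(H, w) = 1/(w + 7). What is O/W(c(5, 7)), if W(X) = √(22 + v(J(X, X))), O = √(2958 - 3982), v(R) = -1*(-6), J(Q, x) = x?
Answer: 16*I*√7/7 ≈ 6.0474*I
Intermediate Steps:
v(R) = 6
c(H, w) = 1/(7 + w)
O = 32*I (O = √(-1024) = 32*I ≈ 32.0*I)
W(X) = 2*√7 (W(X) = √(22 + 6) = √28 = 2*√7)
O/W(c(5, 7)) = (32*I)/((2*√7)) = (32*I)*(√7/14) = 16*I*√7/7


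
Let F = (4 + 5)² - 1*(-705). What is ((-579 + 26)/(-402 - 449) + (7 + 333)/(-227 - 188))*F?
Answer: -9407634/70633 ≈ -133.19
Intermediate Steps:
F = 786 (F = 9² + 705 = 81 + 705 = 786)
((-579 + 26)/(-402 - 449) + (7 + 333)/(-227 - 188))*F = ((-579 + 26)/(-402 - 449) + (7 + 333)/(-227 - 188))*786 = (-553/(-851) + 340/(-415))*786 = (-553*(-1/851) + 340*(-1/415))*786 = (553/851 - 68/83)*786 = -11969/70633*786 = -9407634/70633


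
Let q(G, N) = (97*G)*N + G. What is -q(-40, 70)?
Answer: 271640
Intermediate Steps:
q(G, N) = G + 97*G*N (q(G, N) = 97*G*N + G = G + 97*G*N)
-q(-40, 70) = -(-40)*(1 + 97*70) = -(-40)*(1 + 6790) = -(-40)*6791 = -1*(-271640) = 271640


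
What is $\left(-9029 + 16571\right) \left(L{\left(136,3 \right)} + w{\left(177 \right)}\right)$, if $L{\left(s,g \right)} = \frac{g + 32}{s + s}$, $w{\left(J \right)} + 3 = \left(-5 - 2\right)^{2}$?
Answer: $\frac{47314737}{136} \approx 3.479 \cdot 10^{5}$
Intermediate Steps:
$w{\left(J \right)} = 46$ ($w{\left(J \right)} = -3 + \left(-5 - 2\right)^{2} = -3 + \left(-7\right)^{2} = -3 + 49 = 46$)
$L{\left(s,g \right)} = \frac{32 + g}{2 s}$
$\left(-9029 + 16571\right) \left(L{\left(136,3 \right)} + w{\left(177 \right)}\right) = \left(-9029 + 16571\right) \left(\frac{32 + 3}{2 \cdot 136} + 46\right) = 7542 \left(\frac{1}{2} \cdot \frac{1}{136} \cdot 35 + 46\right) = 7542 \left(\frac{35}{272} + 46\right) = 7542 \cdot \frac{12547}{272} = \frac{47314737}{136}$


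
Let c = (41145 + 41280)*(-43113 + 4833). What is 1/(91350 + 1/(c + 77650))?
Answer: 3155151350/288223075822499 ≈ 1.0947e-5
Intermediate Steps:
c = -3155229000 (c = 82425*(-38280) = -3155229000)
1/(91350 + 1/(c + 77650)) = 1/(91350 + 1/(-3155229000 + 77650)) = 1/(91350 + 1/(-3155151350)) = 1/(91350 - 1/3155151350) = 1/(288223075822499/3155151350) = 3155151350/288223075822499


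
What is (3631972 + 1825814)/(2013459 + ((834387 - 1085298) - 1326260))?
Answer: 2728893/218144 ≈ 12.510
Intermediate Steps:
(3631972 + 1825814)/(2013459 + ((834387 - 1085298) - 1326260)) = 5457786/(2013459 + (-250911 - 1326260)) = 5457786/(2013459 - 1577171) = 5457786/436288 = 5457786*(1/436288) = 2728893/218144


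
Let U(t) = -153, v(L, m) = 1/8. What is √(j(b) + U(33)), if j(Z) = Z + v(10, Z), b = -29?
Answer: I*√2910/4 ≈ 13.486*I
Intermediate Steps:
v(L, m) = ⅛
j(Z) = ⅛ + Z (j(Z) = Z + ⅛ = ⅛ + Z)
√(j(b) + U(33)) = √((⅛ - 29) - 153) = √(-231/8 - 153) = √(-1455/8) = I*√2910/4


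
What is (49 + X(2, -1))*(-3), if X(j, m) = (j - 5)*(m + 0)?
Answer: -156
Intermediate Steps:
X(j, m) = m*(-5 + j) (X(j, m) = (-5 + j)*m = m*(-5 + j))
(49 + X(2, -1))*(-3) = (49 - (-5 + 2))*(-3) = (49 - 1*(-3))*(-3) = (49 + 3)*(-3) = 52*(-3) = -156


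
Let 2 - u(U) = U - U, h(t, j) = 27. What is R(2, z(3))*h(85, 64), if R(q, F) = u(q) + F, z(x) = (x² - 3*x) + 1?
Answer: 81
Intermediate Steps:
z(x) = 1 + x² - 3*x
u(U) = 2 (u(U) = 2 - (U - U) = 2 - 1*0 = 2 + 0 = 2)
R(q, F) = 2 + F
R(2, z(3))*h(85, 64) = (2 + (1 + 3² - 3*3))*27 = (2 + (1 + 9 - 9))*27 = (2 + 1)*27 = 3*27 = 81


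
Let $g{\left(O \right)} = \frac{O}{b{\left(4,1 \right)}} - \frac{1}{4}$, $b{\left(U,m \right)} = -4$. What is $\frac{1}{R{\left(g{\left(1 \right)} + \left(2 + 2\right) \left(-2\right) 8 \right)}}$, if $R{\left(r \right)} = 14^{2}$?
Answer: $\frac{1}{196} \approx 0.005102$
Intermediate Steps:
$g{\left(O \right)} = - \frac{1}{4} - \frac{O}{4}$ ($g{\left(O \right)} = \frac{O}{-4} - \frac{1}{4} = O \left(- \frac{1}{4}\right) - \frac{1}{4} = - \frac{O}{4} - \frac{1}{4} = - \frac{1}{4} - \frac{O}{4}$)
$R{\left(r \right)} = 196$
$\frac{1}{R{\left(g{\left(1 \right)} + \left(2 + 2\right) \left(-2\right) 8 \right)}} = \frac{1}{196}$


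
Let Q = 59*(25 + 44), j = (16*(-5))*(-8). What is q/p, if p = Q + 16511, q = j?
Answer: 320/10291 ≈ 0.031095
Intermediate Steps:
j = 640 (j = -80*(-8) = 640)
Q = 4071 (Q = 59*69 = 4071)
q = 640
p = 20582 (p = 4071 + 16511 = 20582)
q/p = 640/20582 = 640*(1/20582) = 320/10291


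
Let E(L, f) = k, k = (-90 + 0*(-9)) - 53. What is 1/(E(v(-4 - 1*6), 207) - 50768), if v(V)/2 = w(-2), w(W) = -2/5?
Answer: -1/50911 ≈ -1.9642e-5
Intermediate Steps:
k = -143 (k = (-90 + 0) - 53 = -90 - 53 = -143)
w(W) = -⅖ (w(W) = -2*⅕ = -⅖)
v(V) = -⅘ (v(V) = 2*(-⅖) = -⅘)
E(L, f) = -143
1/(E(v(-4 - 1*6), 207) - 50768) = 1/(-143 - 50768) = 1/(-50911) = -1/50911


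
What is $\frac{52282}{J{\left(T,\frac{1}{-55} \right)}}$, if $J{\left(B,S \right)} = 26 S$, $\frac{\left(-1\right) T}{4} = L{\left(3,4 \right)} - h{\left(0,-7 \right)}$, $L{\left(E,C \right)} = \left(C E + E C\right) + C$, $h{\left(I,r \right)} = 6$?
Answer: $- \frac{1437755}{13} \approx -1.106 \cdot 10^{5}$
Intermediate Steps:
$L{\left(E,C \right)} = C + 2 C E$ ($L{\left(E,C \right)} = \left(C E + C E\right) + C = 2 C E + C = C + 2 C E$)
$T = -88$ ($T = - 4 \left(4 \left(1 + 2 \cdot 3\right) - 6\right) = - 4 \left(4 \left(1 + 6\right) - 6\right) = - 4 \left(4 \cdot 7 - 6\right) = - 4 \left(28 - 6\right) = \left(-4\right) 22 = -88$)
$\frac{52282}{J{\left(T,\frac{1}{-55} \right)}} = \frac{52282}{26 \frac{1}{-55}} = \frac{52282}{26 \left(- \frac{1}{55}\right)} = \frac{52282}{- \frac{26}{55}} = 52282 \left(- \frac{55}{26}\right) = - \frac{1437755}{13}$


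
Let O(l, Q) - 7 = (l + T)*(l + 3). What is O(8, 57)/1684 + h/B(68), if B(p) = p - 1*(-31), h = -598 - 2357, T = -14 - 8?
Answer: -1663591/55572 ≈ -29.936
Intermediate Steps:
T = -22
O(l, Q) = 7 + (-22 + l)*(3 + l) (O(l, Q) = 7 + (l - 22)*(l + 3) = 7 + (-22 + l)*(3 + l))
h = -2955
B(p) = 31 + p (B(p) = p + 31 = 31 + p)
O(8, 57)/1684 + h/B(68) = (-59 + 8**2 - 19*8)/1684 - 2955/(31 + 68) = (-59 + 64 - 152)*(1/1684) - 2955/99 = -147*1/1684 - 2955*1/99 = -147/1684 - 985/33 = -1663591/55572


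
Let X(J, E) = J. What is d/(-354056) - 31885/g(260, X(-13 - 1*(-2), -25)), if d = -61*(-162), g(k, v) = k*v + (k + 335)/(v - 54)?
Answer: 73194696781/6602967372 ≈ 11.085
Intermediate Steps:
g(k, v) = k*v + (335 + k)/(-54 + v)
d = 9882
d/(-354056) - 31885/g(260, X(-13 - 1*(-2), -25)) = 9882/(-354056) - 31885*(-54 + (-13 - 1*(-2)))/(335 + 260 + 260*(-13 - 1*(-2))**2 - 54*260*(-13 - 1*(-2))) = 9882*(-1/354056) - 31885*(-54 + (-13 + 2))/(335 + 260 + 260*(-13 + 2)**2 - 54*260*(-13 + 2)) = -4941/177028 - 31885*(-54 - 11)/(335 + 260 + 260*(-11)**2 - 54*260*(-11)) = -4941/177028 - 31885*(-65/(335 + 260 + 260*121 + 154440)) = -4941/177028 - 31885*(-65/(335 + 260 + 31460 + 154440)) = -4941/177028 - 31885/((-1/65*186495)) = -4941/177028 - 31885/(-37299/13) = -4941/177028 - 31885*(-13/37299) = -4941/177028 + 414505/37299 = 73194696781/6602967372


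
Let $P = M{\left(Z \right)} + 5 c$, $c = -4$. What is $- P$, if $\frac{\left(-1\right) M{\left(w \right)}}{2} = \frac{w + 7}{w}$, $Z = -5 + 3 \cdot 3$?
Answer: $\frac{51}{2} \approx 25.5$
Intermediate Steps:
$Z = 4$ ($Z = -5 + 9 = 4$)
$M{\left(w \right)} = - \frac{2 \left(7 + w\right)}{w}$ ($M{\left(w \right)} = - 2 \frac{w + 7}{w} = - 2 \frac{7 + w}{w} = - \frac{2 \left(7 + w\right)}{w}$)
$P = - \frac{51}{2}$ ($P = \left(-2 - \frac{14}{4}\right) + 5 \left(-4\right) = \left(-2 - \frac{7}{2}\right) - 20 = - \frac{11}{2} - 20 = - \frac{51}{2} \approx -25.5$)
$- P = \left(-1\right) \left(- \frac{51}{2}\right) = \frac{51}{2}$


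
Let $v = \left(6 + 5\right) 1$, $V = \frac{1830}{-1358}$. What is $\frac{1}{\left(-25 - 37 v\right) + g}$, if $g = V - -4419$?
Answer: $\frac{679}{2706258} \approx 0.0002509$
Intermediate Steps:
$V = - \frac{915}{679}$ ($V = 1830 \left(- \frac{1}{1358}\right) = - \frac{915}{679} \approx -1.3476$)
$v = 11$ ($v = 11 \cdot 1 = 11$)
$g = \frac{2999586}{679}$ ($g = - \frac{915}{679} - -4419 = - \frac{915}{679} + 4419 = \frac{2999586}{679} \approx 4417.7$)
$\frac{1}{\left(-25 - 37 v\right) + g} = \frac{1}{\left(-25 - 407\right) + \frac{2999586}{679}} = \frac{1}{-432 + \frac{2999586}{679}} = \frac{1}{\frac{2706258}{679}} = \frac{679}{2706258}$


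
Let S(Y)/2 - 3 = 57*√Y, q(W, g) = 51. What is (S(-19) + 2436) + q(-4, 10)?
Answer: 2493 + 114*I*√19 ≈ 2493.0 + 496.91*I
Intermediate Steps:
S(Y) = 6 + 114*√Y (S(Y) = 6 + 2*(57*√Y) = 6 + 114*√Y)
(S(-19) + 2436) + q(-4, 10) = ((6 + 114*√(-19)) + 2436) + 51 = ((6 + 114*(I*√19)) + 2436) + 51 = ((6 + 114*I*√19) + 2436) + 51 = (2442 + 114*I*√19) + 51 = 2493 + 114*I*√19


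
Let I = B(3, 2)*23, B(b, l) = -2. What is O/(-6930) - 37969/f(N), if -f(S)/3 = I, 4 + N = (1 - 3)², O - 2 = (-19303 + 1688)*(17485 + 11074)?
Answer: 5763340907/79695 ≈ 72318.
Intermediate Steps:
O = -503066783 (O = 2 + (-19303 + 1688)*(17485 + 11074) = 2 - 17615*28559 = 2 - 503066785 = -503066783)
N = 0 (N = -4 + (1 - 3)² = -4 + (-2)² = -4 + 4 = 0)
I = -46 (I = -2*23 = -46)
f(S) = 138 (f(S) = -3*(-46) = 138)
O/(-6930) - 37969/f(N) = -503066783/(-6930) - 37969/138 = -503066783*(-1/6930) - 37969*1/138 = 503066783/6930 - 37969/138 = 5763340907/79695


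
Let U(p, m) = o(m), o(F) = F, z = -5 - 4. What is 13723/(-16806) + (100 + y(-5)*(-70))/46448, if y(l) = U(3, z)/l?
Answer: -159460715/195151272 ≈ -0.81711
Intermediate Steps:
z = -9
U(p, m) = m
y(l) = -9/l
13723/(-16806) + (100 + y(-5)*(-70))/46448 = 13723/(-16806) + (100 - 9/(-5)*(-70))/46448 = 13723*(-1/16806) + (100 - 9*(-⅕)*(-70))*(1/46448) = -13723/16806 + (100 + (9/5)*(-70))*(1/46448) = -13723/16806 + (100 - 126)*(1/46448) = -13723/16806 - 26*1/46448 = -13723/16806 - 13/23224 = -159460715/195151272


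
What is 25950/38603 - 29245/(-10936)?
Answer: 1412733935/422162408 ≈ 3.3464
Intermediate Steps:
25950/38603 - 29245/(-10936) = 25950*(1/38603) - 29245*(-1/10936) = 25950/38603 + 29245/10936 = 1412733935/422162408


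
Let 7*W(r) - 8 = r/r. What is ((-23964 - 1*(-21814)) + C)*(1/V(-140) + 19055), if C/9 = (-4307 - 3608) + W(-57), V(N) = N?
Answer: -685083777093/490 ≈ -1.3981e+9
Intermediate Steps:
W(r) = 9/7 (W(r) = 8/7 + (r/r)/7 = 8/7 + (1/7)*1 = 8/7 + 1/7 = 9/7)
C = -498564/7 (C = 9*((-4307 - 3608) + 9/7) = 9*(-7915 + 9/7) = 9*(-55396/7) = -498564/7 ≈ -71223.)
((-23964 - 1*(-21814)) + C)*(1/V(-140) + 19055) = ((-23964 - 1*(-21814)) - 498564/7)*(1/(-140) + 19055) = ((-23964 + 21814) - 498564/7)*(-1/140 + 19055) = (-2150 - 498564/7)*(2667699/140) = -513614/7*2667699/140 = -685083777093/490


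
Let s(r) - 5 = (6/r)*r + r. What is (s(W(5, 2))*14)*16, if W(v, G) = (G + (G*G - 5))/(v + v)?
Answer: 12432/5 ≈ 2486.4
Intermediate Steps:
W(v, G) = (-5 + G + G²)/(2*v) (W(v, G) = (G + (G² - 5))/((2*v)) = (G + (-5 + G²))*(1/(2*v)) = (-5 + G + G²)*(1/(2*v)) = (-5 + G + G²)/(2*v))
s(r) = 11 + r (s(r) = 5 + ((6/r)*r + r) = 5 + (6 + r) = 11 + r)
(s(W(5, 2))*14)*16 = ((11 + (½)*(-5 + 2 + 2²)/5)*14)*16 = ((11 + (½)*(⅕)*(-5 + 2 + 4))*14)*16 = ((11 + (½)*(⅕)*1)*14)*16 = ((11 + ⅒)*14)*16 = ((111/10)*14)*16 = (777/5)*16 = 12432/5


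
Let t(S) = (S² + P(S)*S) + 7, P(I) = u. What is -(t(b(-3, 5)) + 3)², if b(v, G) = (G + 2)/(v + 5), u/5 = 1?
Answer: -25281/16 ≈ -1580.1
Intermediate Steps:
u = 5 (u = 5*1 = 5)
P(I) = 5
b(v, G) = (2 + G)/(5 + v)
t(S) = 7 + S² + 5*S (t(S) = (S² + 5*S) + 7 = 7 + S² + 5*S)
-(t(b(-3, 5)) + 3)² = -((7 + ((2 + 5)/(5 - 3))² + 5*((2 + 5)/(5 - 3))) + 3)² = -((7 + (7/2)² + 5*(7/2)) + 3)² = -((7 + 49/4 + 35/2) + 3)² = -(147/4 + 3)² = -(159/4)² = -1*25281/16 = -25281/16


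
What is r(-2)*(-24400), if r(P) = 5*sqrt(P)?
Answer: -122000*I*sqrt(2) ≈ -1.7253e+5*I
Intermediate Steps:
r(-2)*(-24400) = (5*sqrt(-2))*(-24400) = (5*(I*sqrt(2)))*(-24400) = (5*I*sqrt(2))*(-24400) = -122000*I*sqrt(2)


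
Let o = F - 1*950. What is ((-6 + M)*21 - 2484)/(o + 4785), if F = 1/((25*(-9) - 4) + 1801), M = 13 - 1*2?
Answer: -3739788/6028621 ≈ -0.62034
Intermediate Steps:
M = 11 (M = 13 - 2 = 11)
F = 1/1572 (F = 1/((-225 - 4) + 1801) = 1/(-229 + 1801) = 1/1572 ≈ 0.00063613)
o = -1493399/1572 (o = 1/1572 - 1*950 = 1/1572 - 950 = -1493399/1572 ≈ -950.00)
((-6 + M)*21 - 2484)/(o + 4785) = ((-6 + 11)*21 - 2484)/(-1493399/1572 + 4785) = (5*21 - 2484)/(6028621/1572) = (105 - 2484)*(1572/6028621) = -2379*1572/6028621 = -3739788/6028621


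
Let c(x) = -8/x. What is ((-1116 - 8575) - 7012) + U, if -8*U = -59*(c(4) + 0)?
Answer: -66871/4 ≈ -16718.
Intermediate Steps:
U = -59/4 (U = -(-59)*(-8/4 + 0)/8 = -(-59)*(-8*¼ + 0)/8 = -(-59)*(-2 + 0)/8 = -(-59)*(-2)/8 = -⅛*118 = -59/4 ≈ -14.750)
((-1116 - 8575) - 7012) + U = ((-1116 - 8575) - 7012) - 59/4 = (-9691 - 7012) - 59/4 = -16703 - 59/4 = -66871/4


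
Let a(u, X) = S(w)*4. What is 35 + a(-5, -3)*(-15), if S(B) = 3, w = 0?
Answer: -145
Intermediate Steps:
a(u, X) = 12 (a(u, X) = 3*4 = 12)
35 + a(-5, -3)*(-15) = 35 + 12*(-15) = 35 - 180 = -145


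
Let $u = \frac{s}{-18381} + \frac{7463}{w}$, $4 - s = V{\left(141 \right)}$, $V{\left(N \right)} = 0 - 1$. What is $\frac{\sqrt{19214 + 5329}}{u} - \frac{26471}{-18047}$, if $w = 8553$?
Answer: $\frac{26471}{18047} + \frac{157212693 \sqrt{303}}{15237182} \approx 181.07$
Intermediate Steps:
$V{\left(N \right)} = -1$ ($V{\left(N \right)} = 0 - 1 = -1$)
$s = 5$ ($s = 4 - -1 = 4 + 1 = 5$)
$u = \frac{15237182}{17468077}$ ($u = \frac{5}{-18381} + \frac{7463}{8553} = 5 \left(- \frac{1}{18381}\right) + 7463 \cdot \frac{1}{8553} = - \frac{5}{18381} + \frac{7463}{8553} = \frac{15237182}{17468077} \approx 0.87229$)
$\frac{\sqrt{19214 + 5329}}{u} - \frac{26471}{-18047} = \frac{\sqrt{19214 + 5329}}{\frac{15237182}{17468077}} - \frac{26471}{-18047} = \sqrt{24543} \cdot \frac{17468077}{15237182} - - \frac{26471}{18047} = 9 \sqrt{303} \cdot \frac{17468077}{15237182} + \frac{26471}{18047} = \frac{157212693 \sqrt{303}}{15237182} + \frac{26471}{18047} = \frac{26471}{18047} + \frac{157212693 \sqrt{303}}{15237182}$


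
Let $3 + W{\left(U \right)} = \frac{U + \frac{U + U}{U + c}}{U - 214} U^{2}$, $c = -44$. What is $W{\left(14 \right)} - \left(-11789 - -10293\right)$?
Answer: $\frac{555073}{375} \approx 1480.2$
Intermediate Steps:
$W{\left(U \right)} = -3 + \frac{U^{2} \left(U + \frac{2 U}{-44 + U}\right)}{-214 + U}$ ($W{\left(U \right)} = -3 + \frac{U + \frac{U + U}{U - 44}}{U - 214} U^{2} = -3 + \frac{U + \frac{2 U}{-44 + U}}{-214 + U} U^{2} = -3 + \frac{U^{2} \left(U + \frac{2 U}{-44 + U}\right)}{-214 + U}$)
$W{\left(14 \right)} - \left(-11789 - -10293\right) = \frac{-28248 + 14^{4} - 42 \cdot 14^{3} - 3 \cdot 14^{2} + 774 \cdot 14}{9416 + 14^{2} - 3612} - \left(-11789 - -10293\right) = \frac{-28248 + 38416 - 115248 - 588 + 10836}{9416 + 196 - 3612} - \left(-11789 + 10293\right) = \frac{-28248 + 38416 - 115248 - 588 + 10836}{6000} - -1496 = \frac{1}{6000} \left(-94832\right) + 1496 = - \frac{5927}{375} + 1496 = \frac{555073}{375}$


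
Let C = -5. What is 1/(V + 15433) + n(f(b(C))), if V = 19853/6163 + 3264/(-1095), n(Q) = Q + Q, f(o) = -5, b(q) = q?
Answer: -347167723865/34716997336 ≈ -9.9999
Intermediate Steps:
n(Q) = 2*Q
V = 541001/2249495 (V = 19853*(1/6163) + 3264*(-1/1095) = 19853/6163 - 1088/365 = 541001/2249495 ≈ 0.24050)
1/(V + 15433) + n(f(b(C))) = 1/(541001/2249495 + 15433) + 2*(-5) = 1/(34716997336/2249495) - 10 = 2249495/34716997336 - 10 = -347167723865/34716997336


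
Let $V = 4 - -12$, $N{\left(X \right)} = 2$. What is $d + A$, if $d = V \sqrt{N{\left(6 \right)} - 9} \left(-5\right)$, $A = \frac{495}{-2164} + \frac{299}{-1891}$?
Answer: $- \frac{1583081}{4092124} - 80 i \sqrt{7} \approx -0.38686 - 211.66 i$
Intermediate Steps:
$V = 16$ ($V = 4 + 12 = 16$)
$A = - \frac{1583081}{4092124}$ ($A = 495 \left(- \frac{1}{2164}\right) + 299 \left(- \frac{1}{1891}\right) = - \frac{495}{2164} - \frac{299}{1891} = - \frac{1583081}{4092124} \approx -0.38686$)
$d = - 80 i \sqrt{7}$ ($d = 16 \sqrt{2 - 9} \left(-5\right) = 16 \sqrt{-7} \left(-5\right) = 16 i \sqrt{7} \left(-5\right) = 16 \left(- 5 i \sqrt{7}\right) = - 80 i \sqrt{7} \approx - 211.66 i$)
$d + A = - 80 i \sqrt{7} - \frac{1583081}{4092124} = - \frac{1583081}{4092124} - 80 i \sqrt{7}$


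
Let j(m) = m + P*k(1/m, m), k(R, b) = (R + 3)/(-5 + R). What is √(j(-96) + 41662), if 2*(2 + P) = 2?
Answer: √9616889373/481 ≈ 203.88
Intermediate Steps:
k(R, b) = (3 + R)/(-5 + R)
P = -1 (P = -2 + (½)*2 = -2 + 1 = -1)
j(m) = m - (3 + 1/m)/(-5 + 1/m)
√(j(-96) + 41662) = √((1 + 2*(-96) + 5*(-96)²)/(-1 + 5*(-96)) + 41662) = √((1 - 192 + 5*9216)/(-1 - 480) + 41662) = √((1 - 192 + 46080)/(-481) + 41662) = √(-1/481*45889 + 41662) = √(-45889/481 + 41662) = √(19993533/481) = √9616889373/481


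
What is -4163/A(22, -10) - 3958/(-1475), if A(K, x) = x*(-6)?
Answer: -1180589/17700 ≈ -66.700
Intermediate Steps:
A(K, x) = -6*x
-4163/A(22, -10) - 3958/(-1475) = -4163/((-6*(-10))) - 3958/(-1475) = -4163/60 - 3958*(-1/1475) = -4163*1/60 + 3958/1475 = -4163/60 + 3958/1475 = -1180589/17700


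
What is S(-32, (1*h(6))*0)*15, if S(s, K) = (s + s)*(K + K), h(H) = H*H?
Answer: 0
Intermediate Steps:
h(H) = H²
S(s, K) = 4*K*s (S(s, K) = (2*s)*(2*K) = 4*K*s)
S(-32, (1*h(6))*0)*15 = (4*((1*6²)*0)*(-32))*15 = (4*((1*36)*0)*(-32))*15 = (4*(36*0)*(-32))*15 = (4*0*(-32))*15 = 0*15 = 0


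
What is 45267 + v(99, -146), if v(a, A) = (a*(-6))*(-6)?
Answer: 48831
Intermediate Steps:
v(a, A) = 36*a (v(a, A) = -6*a*(-6) = 36*a)
45267 + v(99, -146) = 45267 + 36*99 = 45267 + 3564 = 48831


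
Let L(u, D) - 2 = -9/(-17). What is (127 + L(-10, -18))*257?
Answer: 565914/17 ≈ 33289.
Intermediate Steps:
L(u, D) = 43/17 (L(u, D) = 2 - 9/(-17) = 2 - 9*(-1/17) = 2 + 9/17 = 43/17)
(127 + L(-10, -18))*257 = (127 + 43/17)*257 = (2202/17)*257 = 565914/17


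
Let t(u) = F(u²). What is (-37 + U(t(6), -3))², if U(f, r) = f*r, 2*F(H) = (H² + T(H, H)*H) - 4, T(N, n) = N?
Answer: 15358561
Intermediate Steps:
F(H) = -2 + H² (F(H) = ((H² + H*H) - 4)/2 = ((H² + H²) - 4)/2 = (2*H² - 4)/2 = (-4 + 2*H²)/2 = -2 + H²)
t(u) = -2 + u⁴ (t(u) = -2 + (u²)² = -2 + u⁴)
(-37 + U(t(6), -3))² = (-37 + (-2 + 6⁴)*(-3))² = (-37 + (-2 + 1296)*(-3))² = (-37 + 1294*(-3))² = (-37 - 3882)² = (-3919)² = 15358561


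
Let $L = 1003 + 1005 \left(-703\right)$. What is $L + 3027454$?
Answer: $2321942$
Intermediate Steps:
$L = -705512$ ($L = 1003 - 706515 = -705512$)
$L + 3027454 = -705512 + 3027454 = 2321942$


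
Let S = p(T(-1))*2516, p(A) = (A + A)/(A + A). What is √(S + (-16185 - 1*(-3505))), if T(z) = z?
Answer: 22*I*√21 ≈ 100.82*I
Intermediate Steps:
p(A) = 1 (p(A) = (2*A)/((2*A)) = (2*A)*(1/(2*A)) = 1)
S = 2516 (S = 1*2516 = 2516)
√(S + (-16185 - 1*(-3505))) = √(2516 + (-16185 - 1*(-3505))) = √(2516 + (-16185 + 3505)) = √(2516 - 12680) = √(-10164) = 22*I*√21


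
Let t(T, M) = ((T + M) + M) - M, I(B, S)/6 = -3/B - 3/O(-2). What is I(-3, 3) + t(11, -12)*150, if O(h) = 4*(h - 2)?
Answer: -1143/8 ≈ -142.88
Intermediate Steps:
O(h) = -8 + 4*h (O(h) = 4*(-2 + h) = -8 + 4*h)
I(B, S) = 9/8 - 18/B (I(B, S) = 6*(-3/B - 3/(-8 + 4*(-2))) = 6*(-3/B - 3/(-8 - 8)) = 6*(-3/B - 3/(-16)) = 6*(-3/B - 3*(-1/16)) = 6*(-3/B + 3/16) = 6*(3/16 - 3/B) = 9/8 - 18/B)
t(T, M) = M + T (t(T, M) = ((M + T) + M) - M = (T + 2*M) - M = M + T)
I(-3, 3) + t(11, -12)*150 = (9/8 - 18/(-3)) + (-12 + 11)*150 = (9/8 - 18*(-⅓)) - 1*150 = (9/8 + 6) - 150 = 57/8 - 150 = -1143/8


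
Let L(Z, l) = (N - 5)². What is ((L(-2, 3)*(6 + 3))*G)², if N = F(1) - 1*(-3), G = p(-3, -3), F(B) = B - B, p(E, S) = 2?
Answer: 5184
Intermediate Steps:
F(B) = 0
G = 2
N = 3 (N = 0 - 1*(-3) = 0 + 3 = 3)
L(Z, l) = 4 (L(Z, l) = (3 - 5)² = (-2)² = 4)
((L(-2, 3)*(6 + 3))*G)² = ((4*(6 + 3))*2)² = ((4*9)*2)² = (36*2)² = 72² = 5184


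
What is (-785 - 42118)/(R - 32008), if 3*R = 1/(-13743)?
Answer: 1768847787/1319657833 ≈ 1.3404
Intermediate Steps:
R = -1/41229 (R = (1/3)/(-13743) = (1/3)*(-1/13743) = -1/41229 ≈ -2.4255e-5)
(-785 - 42118)/(R - 32008) = (-785 - 42118)/(-1/41229 - 32008) = -42903/(-1319657833/41229) = -42903*(-41229/1319657833) = 1768847787/1319657833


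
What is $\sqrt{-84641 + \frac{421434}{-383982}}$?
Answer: $\frac{2 i \sqrt{86665382425763}}{63997} \approx 290.93 i$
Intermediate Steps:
$\sqrt{-84641 + \frac{421434}{-383982}} = \sqrt{-84641 + 421434 \left(- \frac{1}{383982}\right)} = \sqrt{-84641 - \frac{70239}{63997}} = \sqrt{- \frac{5416840316}{63997}} = \frac{2 i \sqrt{86665382425763}}{63997}$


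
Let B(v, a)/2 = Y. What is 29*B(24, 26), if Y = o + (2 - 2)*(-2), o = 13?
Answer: 754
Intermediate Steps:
Y = 13 (Y = 13 + (2 - 2)*(-2) = 13 + 0*(-2) = 13 + 0 = 13)
B(v, a) = 26 (B(v, a) = 2*13 = 26)
29*B(24, 26) = 29*26 = 754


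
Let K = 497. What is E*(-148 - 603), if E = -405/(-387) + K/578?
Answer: -35583131/24854 ≈ -1431.7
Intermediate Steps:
E = 47381/24854 (E = -405/(-387) + 497/578 = -405*(-1/387) + 497*(1/578) = 45/43 + 497/578 = 47381/24854 ≈ 1.9064)
E*(-148 - 603) = 47381*(-148 - 603)/24854 = (47381/24854)*(-751) = -35583131/24854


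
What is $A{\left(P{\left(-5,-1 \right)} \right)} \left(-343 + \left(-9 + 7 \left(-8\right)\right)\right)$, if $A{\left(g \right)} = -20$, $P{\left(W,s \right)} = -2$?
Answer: $8160$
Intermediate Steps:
$A{\left(P{\left(-5,-1 \right)} \right)} \left(-343 + \left(-9 + 7 \left(-8\right)\right)\right) = - 20 \left(-343 + \left(-9 + 7 \left(-8\right)\right)\right) = - 20 \left(-343 - 65\right) = \left(-20\right) \left(-408\right) = 8160$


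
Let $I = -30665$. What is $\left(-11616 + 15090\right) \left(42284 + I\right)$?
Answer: $40364406$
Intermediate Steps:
$\left(-11616 + 15090\right) \left(42284 + I\right) = \left(-11616 + 15090\right) \left(42284 - 30665\right) = 3474 \cdot 11619 = 40364406$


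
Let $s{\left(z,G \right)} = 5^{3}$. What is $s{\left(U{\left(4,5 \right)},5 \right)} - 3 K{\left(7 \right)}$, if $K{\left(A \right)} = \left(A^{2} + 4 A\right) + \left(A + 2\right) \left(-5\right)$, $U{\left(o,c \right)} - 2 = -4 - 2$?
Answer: $29$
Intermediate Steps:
$U{\left(o,c \right)} = -4$ ($U{\left(o,c \right)} = 2 - 6 = -4$)
$s{\left(z,G \right)} = 125$
$K{\left(A \right)} = -10 + A^{2} - A$ ($K{\left(A \right)} = \left(A^{2} + 4 A\right) + \left(2 + A\right) \left(-5\right) = \left(A^{2} + 4 A\right) - \left(10 + 5 A\right) = -10 + A^{2} - A$)
$s{\left(U{\left(4,5 \right)},5 \right)} - 3 K{\left(7 \right)} = 125 - 3 \left(-10 + 7^{2} - 7\right) = 125 - 3 \left(-10 + 49 - 7\right) = 125 - 96 = 29$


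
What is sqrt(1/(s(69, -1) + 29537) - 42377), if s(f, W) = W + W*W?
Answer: 2*I*sqrt(9242787806394)/29537 ≈ 205.86*I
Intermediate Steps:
s(f, W) = W + W**2
sqrt(1/(s(69, -1) + 29537) - 42377) = sqrt(1/(-(1 - 1) + 29537) - 42377) = sqrt(1/(-1*0 + 29537) - 42377) = sqrt(1/(0 + 29537) - 42377) = sqrt(1/29537 - 42377) = sqrt(-1251689448/29537) = 2*I*sqrt(9242787806394)/29537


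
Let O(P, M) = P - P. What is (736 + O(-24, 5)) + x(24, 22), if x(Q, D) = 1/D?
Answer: 16193/22 ≈ 736.04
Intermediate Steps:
O(P, M) = 0
(736 + O(-24, 5)) + x(24, 22) = (736 + 0) + 1/22 = 736 + 1/22 = 16193/22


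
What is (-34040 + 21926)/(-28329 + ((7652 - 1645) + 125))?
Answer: 4038/7399 ≈ 0.54575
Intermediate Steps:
(-34040 + 21926)/(-28329 + ((7652 - 1645) + 125)) = -12114/(-28329 + (6007 + 125)) = -12114/(-28329 + 6132) = -12114/(-22197) = -12114*(-1/22197) = 4038/7399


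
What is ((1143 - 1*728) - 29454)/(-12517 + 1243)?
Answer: 29039/11274 ≈ 2.5757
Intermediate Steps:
((1143 - 1*728) - 29454)/(-12517 + 1243) = ((1143 - 728) - 29454)/(-11274) = (415 - 29454)*(-1/11274) = -29039*(-1/11274) = 29039/11274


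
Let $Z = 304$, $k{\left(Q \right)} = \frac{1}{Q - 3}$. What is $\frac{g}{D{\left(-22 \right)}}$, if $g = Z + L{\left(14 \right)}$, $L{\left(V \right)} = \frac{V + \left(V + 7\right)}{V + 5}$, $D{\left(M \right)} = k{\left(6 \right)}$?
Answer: $\frac{17433}{19} \approx 917.53$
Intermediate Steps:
$k{\left(Q \right)} = \frac{1}{-3 + Q}$
$D{\left(M \right)} = \frac{1}{3}$ ($D{\left(M \right)} = \frac{1}{-3 + 6} = \frac{1}{3}$)
$L{\left(V \right)} = \frac{7 + 2 V}{5 + V}$ ($L{\left(V \right)} = \frac{V + \left(7 + V\right)}{5 + V} = \frac{7 + 2 V}{5 + V}$)
$g = \frac{5811}{19}$ ($g = 304 + \frac{7 + 2 \cdot 14}{5 + 14} = 304 + \frac{7 + 28}{19} = 304 + \frac{1}{19} \cdot 35 = 304 + \frac{35}{19} = \frac{5811}{19} \approx 305.84$)
$\frac{g}{D{\left(-22 \right)}} = \frac{5811 \frac{1}{\frac{1}{3}}}{19} = \frac{5811}{19} \cdot 3 = \frac{17433}{19}$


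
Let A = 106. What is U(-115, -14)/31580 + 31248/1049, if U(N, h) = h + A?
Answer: 246727087/8281855 ≈ 29.791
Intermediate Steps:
U(N, h) = 106 + h (U(N, h) = h + 106 = 106 + h)
U(-115, -14)/31580 + 31248/1049 = (106 - 14)/31580 + 31248/1049 = 92*(1/31580) + 31248*(1/1049) = 23/7895 + 31248/1049 = 246727087/8281855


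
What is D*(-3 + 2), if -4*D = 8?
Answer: 2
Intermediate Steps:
D = -2 (D = -1/4*8 = -2)
D*(-3 + 2) = -2*(-3 + 2) = -2*(-1) = 2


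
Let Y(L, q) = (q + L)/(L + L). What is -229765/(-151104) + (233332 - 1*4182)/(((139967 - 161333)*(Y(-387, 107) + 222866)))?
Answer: 11761056612499055/7734854929599168 ≈ 1.5205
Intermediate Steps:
Y(L, q) = (L + q)/(2*L) (Y(L, q) = (L + q)/((2*L)) = (L + q)*(1/(2*L)) = (L + q)/(2*L))
-229765/(-151104) + (233332 - 1*4182)/(((139967 - 161333)*(Y(-387, 107) + 222866))) = -229765/(-151104) + (233332 - 1*4182)/(((139967 - 161333)*((1/2)*(-387 + 107)/(-387) + 222866))) = -229765*(-1/151104) + (233332 - 4182)/((-21366*((1/2)*(-1/387)*(-280) + 222866))) = 229765/151104 + 229150/((-21366*(140/387 + 222866))) = 229765/151104 + 229150/((-21366*86249282/387)) = 229765/151104 + 229150/(-204755795468/43) = 229765/151104 + 229150*(-43/204755795468) = 229765/151104 - 4926725/102377897734 = 11761056612499055/7734854929599168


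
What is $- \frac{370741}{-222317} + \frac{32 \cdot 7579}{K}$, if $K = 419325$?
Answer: $\frac{209379067201}{93223076025} \approx 2.246$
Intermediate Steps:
$- \frac{370741}{-222317} + \frac{32 \cdot 7579}{K} = - \frac{370741}{-222317} + \frac{32 \cdot 7579}{419325} = \left(-370741\right) \left(- \frac{1}{222317}\right) + 242528 \cdot \frac{1}{419325} = \frac{370741}{222317} + \frac{242528}{419325} = \frac{209379067201}{93223076025}$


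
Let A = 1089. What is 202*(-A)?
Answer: -219978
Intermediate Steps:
202*(-A) = 202*(-1*1089) = 202*(-1089) = -219978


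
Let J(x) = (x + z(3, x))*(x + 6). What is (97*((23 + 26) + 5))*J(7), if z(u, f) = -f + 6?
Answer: 408564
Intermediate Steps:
z(u, f) = 6 - f
J(x) = 36 + 6*x (J(x) = (x + (6 - x))*(x + 6) = 6*(6 + x) = 36 + 6*x)
(97*((23 + 26) + 5))*J(7) = (97*((23 + 26) + 5))*(36 + 6*7) = (97*(49 + 5))*(36 + 42) = (97*54)*78 = 5238*78 = 408564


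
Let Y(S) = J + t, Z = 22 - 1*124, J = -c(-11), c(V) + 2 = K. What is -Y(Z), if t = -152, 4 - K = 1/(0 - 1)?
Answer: 155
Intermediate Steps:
K = 5 (K = 4 - 1/(0 - 1) = 4 - 1/(-1) = 4 - 1*(-1) = 4 + 1 = 5)
c(V) = 3 (c(V) = -2 + 5 = 3)
J = -3 (J = -1*3 = -3)
Z = -102 (Z = 22 - 124 = -102)
Y(S) = -155 (Y(S) = -3 - 152 = -155)
-Y(Z) = -1*(-155) = 155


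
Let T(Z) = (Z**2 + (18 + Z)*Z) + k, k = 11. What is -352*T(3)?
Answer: -29216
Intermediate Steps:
T(Z) = 11 + Z**2 + Z*(18 + Z) (T(Z) = (Z**2 + (18 + Z)*Z) + 11 = (Z**2 + Z*(18 + Z)) + 11 = 11 + Z**2 + Z*(18 + Z))
-352*T(3) = -352*(11 + 2*3**2 + 18*3) = -352*(11 + 2*9 + 54) = -352*(11 + 18 + 54) = -352*83 = -29216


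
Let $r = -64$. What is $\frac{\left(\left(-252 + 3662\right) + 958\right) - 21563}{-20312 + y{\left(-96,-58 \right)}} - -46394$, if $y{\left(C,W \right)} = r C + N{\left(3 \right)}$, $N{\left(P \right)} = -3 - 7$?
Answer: $\frac{657791327}{14178} \approx 46395.0$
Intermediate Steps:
$N{\left(P \right)} = -10$ ($N{\left(P \right)} = -3 - 7 = -10$)
$y{\left(C,W \right)} = -10 - 64 C$ ($y{\left(C,W \right)} = - 64 C - 10 = -10 - 64 C$)
$\frac{\left(\left(-252 + 3662\right) + 958\right) - 21563}{-20312 + y{\left(-96,-58 \right)}} - -46394 = \frac{\left(\left(-252 + 3662\right) + 958\right) - 21563}{-20312 - -6134} - -46394 = \frac{\left(3410 + 958\right) - 21563}{-20312 + \left(-10 + 6144\right)} + 46394 = \frac{4368 - 21563}{-20312 + 6134} + 46394 = - \frac{17195}{-14178} + 46394 = \left(-17195\right) \left(- \frac{1}{14178}\right) + 46394 = \frac{17195}{14178} + 46394 = \frac{657791327}{14178}$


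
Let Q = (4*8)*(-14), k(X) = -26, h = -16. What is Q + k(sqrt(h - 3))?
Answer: -474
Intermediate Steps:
Q = -448 (Q = 32*(-14) = -448)
Q + k(sqrt(h - 3)) = -448 - 26 = -474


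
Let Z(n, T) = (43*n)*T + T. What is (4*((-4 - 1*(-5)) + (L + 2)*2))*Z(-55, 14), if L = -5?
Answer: 661920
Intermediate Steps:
Z(n, T) = T + 43*T*n (Z(n, T) = 43*T*n + T = T + 43*T*n)
(4*((-4 - 1*(-5)) + (L + 2)*2))*Z(-55, 14) = (4*((-4 - 1*(-5)) + (-5 + 2)*2))*(14*(1 + 43*(-55))) = (4*((-4 + 5) - 3*2))*(14*(1 - 2365)) = (4*(1 - 6))*(14*(-2364)) = (4*(-5))*(-33096) = -20*(-33096) = 661920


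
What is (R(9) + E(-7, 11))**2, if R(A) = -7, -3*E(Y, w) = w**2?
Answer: 20164/9 ≈ 2240.4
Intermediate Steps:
E(Y, w) = -w**2/3
(R(9) + E(-7, 11))**2 = (-7 - 1/3*11**2)**2 = (-7 - 1/3*121)**2 = (-7 - 121/3)**2 = (-142/3)**2 = 20164/9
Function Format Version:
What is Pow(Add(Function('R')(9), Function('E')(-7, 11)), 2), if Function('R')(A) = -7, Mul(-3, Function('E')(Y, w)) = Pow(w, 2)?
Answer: Rational(20164, 9) ≈ 2240.4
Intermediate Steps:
Function('E')(Y, w) = Mul(Rational(-1, 3), Pow(w, 2))
Pow(Add(Function('R')(9), Function('E')(-7, 11)), 2) = Pow(Add(-7, Mul(Rational(-1, 3), Pow(11, 2))), 2) = Pow(Add(-7, Mul(Rational(-1, 3), 121)), 2) = Pow(Add(-7, Rational(-121, 3)), 2) = Pow(Rational(-142, 3), 2) = Rational(20164, 9)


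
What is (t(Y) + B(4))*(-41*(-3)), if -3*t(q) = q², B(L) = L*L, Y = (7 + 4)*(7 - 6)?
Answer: -2993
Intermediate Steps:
Y = 11 (Y = 11*1 = 11)
B(L) = L²
t(q) = -q²/3
(t(Y) + B(4))*(-41*(-3)) = (-⅓*11² + 4²)*(-41*(-3)) = (-⅓*121 + 16)*123 = (-121/3 + 16)*123 = -73/3*123 = -2993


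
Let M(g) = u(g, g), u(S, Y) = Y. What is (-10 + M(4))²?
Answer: 36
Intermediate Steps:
M(g) = g
(-10 + M(4))² = (-10 + 4)² = (-6)² = 36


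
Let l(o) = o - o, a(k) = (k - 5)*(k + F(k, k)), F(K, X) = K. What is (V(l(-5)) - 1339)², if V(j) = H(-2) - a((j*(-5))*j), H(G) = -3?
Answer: 1800964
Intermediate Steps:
a(k) = 2*k*(-5 + k) (a(k) = (k - 5)*(k + k) = (-5 + k)*(2*k) = 2*k*(-5 + k))
l(o) = 0
V(j) = -3 + 10*j²*(-5 - 5*j²) (V(j) = -3 - 2*(j*(-5))*j*(-5 + (j*(-5))*j) = -3 - 2*(-5*j)*j*(-5 + (-5*j)*j) = -3 - 2*(-5*j²)*(-5 - 5*j²) = -3 - (-10)*j²*(-5 - 5*j²) = -3 + 10*j²*(-5 - 5*j²))
(V(l(-5)) - 1339)² = ((-3 - 50*0² - 50*0⁴) - 1339)² = ((-3 - 50*0 - 50*0) - 1339)² = ((-3 + 0 + 0) - 1339)² = (-3 - 1339)² = (-1342)² = 1800964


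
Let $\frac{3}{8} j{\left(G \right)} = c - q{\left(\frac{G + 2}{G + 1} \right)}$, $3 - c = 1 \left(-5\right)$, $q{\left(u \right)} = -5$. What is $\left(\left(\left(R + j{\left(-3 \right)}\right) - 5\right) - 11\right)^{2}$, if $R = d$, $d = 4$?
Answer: $\frac{4624}{9} \approx 513.78$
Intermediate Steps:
$R = 4$
$c = 8$ ($c = 3 - 1 \left(-5\right) = 3 - -5 = 3 + 5 = 8$)
$j{\left(G \right)} = \frac{104}{3}$ ($j{\left(G \right)} = \frac{8 \left(8 - -5\right)}{3} = \frac{8 \left(8 + 5\right)}{3} = \frac{8}{3} \cdot 13 = \frac{104}{3}$)
$\left(\left(\left(R + j{\left(-3 \right)}\right) - 5\right) - 11\right)^{2} = \left(\left(\left(4 + \frac{104}{3}\right) - 5\right) - 11\right)^{2} = \left(\left(\frac{116}{3} - 5\right) - 11\right)^{2} = \left(\frac{101}{3} - 11\right)^{2} = \left(\frac{68}{3}\right)^{2} = \frac{4624}{9}$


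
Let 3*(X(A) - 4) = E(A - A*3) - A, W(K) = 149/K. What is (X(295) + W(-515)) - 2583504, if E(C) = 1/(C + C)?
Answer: -188406345979/72924 ≈ -2.5836e+6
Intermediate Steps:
E(C) = 1/(2*C)
X(A) = 4 - A/3 - 1/(12*A) (X(A) = 4 + (1/(2*(A - A*3)) - A)/3 = 4 + (1/(2*(A - 3*A)) - A)/3 = 4 + (1/(2*((-2*A))) - A)/3 = 4 + ((-1/(2*A))/2 - A)/3 = 4 + (-1/(4*A) - A)/3 = 4 + (-A - 1/(4*A))/3 = 4 + (-A/3 - 1/(12*A)) = 4 - A/3 - 1/(12*A))
(X(295) + W(-515)) - 2583504 = ((4 - 1/3*295 - 1/12/295) + 149/(-515)) - 2583504 = ((4 - 295/3 - 1/12*1/295) + 149*(-1/515)) - 2583504 = ((4 - 295/3 - 1/3540) - 149/515) - 2583504 = (-333941/3540 - 149/515) - 2583504 = -6900283/72924 - 2583504 = -188406345979/72924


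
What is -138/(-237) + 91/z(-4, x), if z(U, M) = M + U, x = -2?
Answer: -6913/474 ≈ -14.584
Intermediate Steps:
-138/(-237) + 91/z(-4, x) = -138/(-237) + 91/(-2 - 4) = -138*(-1/237) + 91/(-6) = 46/79 + 91*(-⅙) = 46/79 - 91/6 = -6913/474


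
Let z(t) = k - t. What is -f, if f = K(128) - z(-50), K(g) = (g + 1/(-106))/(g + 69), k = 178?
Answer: 4747529/20882 ≈ 227.35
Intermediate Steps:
z(t) = 178 - t
K(g) = (-1/106 + g)/(69 + g) (K(g) = (g - 1/106)/(69 + g) = (-1/106 + g)/(69 + g))
f = -4747529/20882 (f = (-1/106 + 128)/(69 + 128) - (178 - 1*(-50)) = (13567/106)/197 - (178 + 50) = (1/197)*(13567/106) - 1*228 = 13567/20882 - 228 = -4747529/20882 ≈ -227.35)
-f = -1*(-4747529/20882) = 4747529/20882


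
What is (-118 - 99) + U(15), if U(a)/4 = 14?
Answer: -161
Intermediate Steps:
U(a) = 56 (U(a) = 4*14 = 56)
(-118 - 99) + U(15) = (-118 - 99) + 56 = -217 + 56 = -161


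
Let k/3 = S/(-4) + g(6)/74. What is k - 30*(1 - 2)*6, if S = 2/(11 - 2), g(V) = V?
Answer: 39977/222 ≈ 180.08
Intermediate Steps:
S = 2/9 ≈ 0.22222
k = 17/222 (k = 3*((2/9)/(-4) + 6/74) = 3*((2/9)*(-1/4) + 6*(1/74)) = 3*(-1/18 + 3/37) = 3*(17/666) = 17/222 ≈ 0.076577)
k - 30*(1 - 2)*6 = 17/222 - 30*(1 - 2)*6 = 17/222 - (-30)*6 = 17/222 - 30*(-6) = 17/222 + 180 = 39977/222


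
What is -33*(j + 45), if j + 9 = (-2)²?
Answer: -1320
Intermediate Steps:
j = -5 (j = -9 + (-2)² = -9 + 4 = -5)
-33*(j + 45) = -33*(-5 + 45) = -33*40 = -1320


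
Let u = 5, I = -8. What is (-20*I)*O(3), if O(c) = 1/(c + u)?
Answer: 20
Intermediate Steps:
O(c) = 1/(5 + c) (O(c) = 1/(c + 5) = 1/(5 + c))
(-20*I)*O(3) = (-20*(-8))/(5 + 3) = 160/8 = 160*(⅛) = 20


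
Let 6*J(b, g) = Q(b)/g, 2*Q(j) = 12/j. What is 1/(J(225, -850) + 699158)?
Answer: 191250/133713967499 ≈ 1.4303e-6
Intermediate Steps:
Q(j) = 6/j (Q(j) = (12/j)/2 = 6/j)
J(b, g) = 1/(b*g) (J(b, g) = ((6/b)/g)/6 = (6/(b*g))/6 = 1/(b*g))
1/(J(225, -850) + 699158) = 1/(1/(225*(-850)) + 699158) = 1/((1/225)*(-1/850) + 699158) = 1/(-1/191250 + 699158) = 1/(133713967499/191250) = 191250/133713967499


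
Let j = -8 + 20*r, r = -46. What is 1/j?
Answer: -1/928 ≈ -0.0010776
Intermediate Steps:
j = -928 (j = -8 + 20*(-46) = -8 - 920 = -928)
1/j = 1/(-928) = -1/928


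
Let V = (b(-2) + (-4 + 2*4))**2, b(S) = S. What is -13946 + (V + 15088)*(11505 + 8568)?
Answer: 302927770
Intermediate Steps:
V = 4 (V = (-2 + (-4 + 2*4))**2 = (-2 + (-4 + 8))**2 = (-2 + 4)**2 = 2**2 = 4)
-13946 + (V + 15088)*(11505 + 8568) = -13946 + (4 + 15088)*(11505 + 8568) = -13946 + 15092*20073 = -13946 + 302941716 = 302927770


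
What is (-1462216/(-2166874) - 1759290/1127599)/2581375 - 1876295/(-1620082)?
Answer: 5917120822585780473993759/5109123978667146790558250 ≈ 1.1581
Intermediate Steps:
(-1462216/(-2166874) - 1759290/1127599)/2581375 - 1876295/(-1620082) = (-1462216*(-1/2166874) - 1759290*1/1127599)*(1/2581375) - 1876295*(-1/1620082) = (731108/1083437 - 1759290/1127599)*(1/2581375) + 1876295/1620082 = -1081683230038/1221682477763*1/2581375 + 1876295/1620082 = -1081683230038/3153620606035464125 + 1876295/1620082 = 5917120822585780473993759/5109123978667146790558250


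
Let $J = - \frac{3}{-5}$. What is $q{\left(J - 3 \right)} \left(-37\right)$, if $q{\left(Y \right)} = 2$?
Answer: $-74$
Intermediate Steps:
$J = \frac{3}{5}$ ($J = \left(-3\right) \left(- \frac{1}{5}\right) = \frac{3}{5} \approx 0.6$)
$q{\left(J - 3 \right)} \left(-37\right) = 2 \left(-37\right) = -74$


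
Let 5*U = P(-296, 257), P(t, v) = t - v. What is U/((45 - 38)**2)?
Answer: -79/35 ≈ -2.2571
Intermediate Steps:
U = -553/5 (U = (-296 - 1*257)/5 = (-296 - 257)/5 = (1/5)*(-553) = -553/5 ≈ -110.60)
U/((45 - 38)**2) = -553/(5*(45 - 38)**2) = -553/(5*(7**2)) = -553/5/49 = -553/5*1/49 = -79/35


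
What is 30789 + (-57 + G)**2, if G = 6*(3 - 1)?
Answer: 32814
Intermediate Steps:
G = 12 (G = 6*2 = 12)
30789 + (-57 + G)**2 = 30789 + (-57 + 12)**2 = 30789 + (-45)**2 = 30789 + 2025 = 32814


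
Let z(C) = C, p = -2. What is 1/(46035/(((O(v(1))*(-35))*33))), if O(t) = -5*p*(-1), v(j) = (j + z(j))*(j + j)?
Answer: 70/279 ≈ 0.25090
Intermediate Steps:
v(j) = 4*j² (v(j) = (j + j)*(j + j) = (2*j)*(2*j) = 4*j²)
O(t) = -10 (O(t) = -5*(-2)*(-1) = 10*(-1) = -10)
1/(46035/(((O(v(1))*(-35))*33))) = 1/(46035/((-10*(-35)*33))) = 1/(46035/((350*33))) = 1/(46035/11550) = 1/(46035*(1/11550)) = 1/(279/70) = 70/279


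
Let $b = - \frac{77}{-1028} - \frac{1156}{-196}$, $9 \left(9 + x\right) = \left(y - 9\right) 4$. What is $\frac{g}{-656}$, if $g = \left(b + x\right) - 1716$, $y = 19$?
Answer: $\frac{777302635}{297396288} \approx 2.6137$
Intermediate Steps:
$x = - \frac{41}{9}$ ($x = -9 + \frac{\left(19 - 9\right) 4}{9} = -9 + \frac{10 \cdot 4}{9} = -9 + \frac{1}{9} \cdot 40 = -9 + \frac{40}{9} = - \frac{41}{9} \approx -4.5556$)
$b = \frac{300865}{50372}$ ($b = \left(-77\right) \left(- \frac{1}{1028}\right) - - \frac{289}{49} = \frac{77}{1028} + \frac{289}{49} = \frac{300865}{50372} \approx 5.9729$)
$g = - \frac{777302635}{453348}$ ($g = \left(\frac{300865}{50372} - \frac{41}{9}\right) - 1716 = \frac{642533}{453348} - 1716 = - \frac{777302635}{453348} \approx -1714.6$)
$\frac{g}{-656} = - \frac{777302635}{453348 \left(-656\right)} = \left(- \frac{777302635}{453348}\right) \left(- \frac{1}{656}\right) = \frac{777302635}{297396288}$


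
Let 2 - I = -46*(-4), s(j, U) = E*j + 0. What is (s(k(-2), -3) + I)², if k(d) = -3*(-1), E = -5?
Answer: 38809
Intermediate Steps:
k(d) = 3
s(j, U) = -5*j (s(j, U) = -5*j + 0 = -5*j)
I = -182 (I = 2 - (-46)*(-4) = 2 - 1*184 = 2 - 184 = -182)
(s(k(-2), -3) + I)² = (-5*3 - 182)² = (-15 - 182)² = (-197)² = 38809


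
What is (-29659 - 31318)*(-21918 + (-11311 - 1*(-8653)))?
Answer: 1498570752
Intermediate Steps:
(-29659 - 31318)*(-21918 + (-11311 - 1*(-8653))) = -60977*(-21918 + (-11311 + 8653)) = -60977*(-21918 - 2658) = -60977*(-24576) = 1498570752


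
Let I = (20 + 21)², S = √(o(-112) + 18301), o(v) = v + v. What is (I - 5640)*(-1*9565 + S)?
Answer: 37867835 - 3959*√18077 ≈ 3.7336e+7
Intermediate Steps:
o(v) = 2*v
S = √18077 (S = √(2*(-112) + 18301) = √(-224 + 18301) = √18077 ≈ 134.45)
I = 1681 (I = 41² = 1681)
(I - 5640)*(-1*9565 + S) = (1681 - 5640)*(-1*9565 + √18077) = -3959*(-9565 + √18077) = 37867835 - 3959*√18077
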